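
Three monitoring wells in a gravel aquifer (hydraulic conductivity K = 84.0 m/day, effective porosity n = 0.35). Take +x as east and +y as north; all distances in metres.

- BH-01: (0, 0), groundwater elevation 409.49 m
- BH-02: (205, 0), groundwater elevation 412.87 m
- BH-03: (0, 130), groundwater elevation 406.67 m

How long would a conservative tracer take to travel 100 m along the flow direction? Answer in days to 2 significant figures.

15 days

∂h/∂x = (412.87 − 409.49) / (205 − 0) = +0.01649
∂h/∂y = (406.67 − 409.49) / (130 − 0) = -0.02169
|∇h| = √(0.01649² + -0.02169²) = 0.02725
Seepage velocity v = K·i/n = 84.0 × 0.02725 / 0.35 = 6.54 m/day.
t = 100 / 6.54 = 15.29 days.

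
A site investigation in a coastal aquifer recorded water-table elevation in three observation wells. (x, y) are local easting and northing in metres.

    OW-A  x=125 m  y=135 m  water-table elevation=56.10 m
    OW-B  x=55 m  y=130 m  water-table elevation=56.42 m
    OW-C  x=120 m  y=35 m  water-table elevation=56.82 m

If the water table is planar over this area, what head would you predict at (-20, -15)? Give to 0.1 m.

With h = a·x + b·y + c and OW-A as origin, the differences give:
  (-70)·a + (-5)·b = +0.32
  (-5)·a + (-100)·b = +0.72
Eliminate b (×(-100) and ×(-5), subtract): 6975·a = -28.400 → a = ∂h/∂x = -0.004072
Back-substitute: b = ∂h/∂y = -0.006996.
h(-20, -15) = 56.10 + (-0.004072)·(-145) + (-0.006996)·(-150) = 56.10 +0.590 +1.049 = 57.740 m.

57.7 m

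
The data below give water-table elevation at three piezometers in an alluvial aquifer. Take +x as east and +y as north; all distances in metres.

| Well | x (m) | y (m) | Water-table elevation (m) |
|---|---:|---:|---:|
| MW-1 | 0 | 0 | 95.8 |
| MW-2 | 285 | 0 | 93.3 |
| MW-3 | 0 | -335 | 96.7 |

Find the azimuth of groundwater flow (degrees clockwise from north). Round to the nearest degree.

∂h/∂x = (93.3 − 95.8) / (285 − 0) = -0.008772
∂h/∂y = (96.7 − 95.8) / (-335 − 0) = -0.002687
Flow direction (−∇h) has components (+0.008772 E, +0.002687 N).
Azimuth = atan2(E, N) = atan2(+0.008772, +0.002687) = 73.0° ≈ 073°.

073°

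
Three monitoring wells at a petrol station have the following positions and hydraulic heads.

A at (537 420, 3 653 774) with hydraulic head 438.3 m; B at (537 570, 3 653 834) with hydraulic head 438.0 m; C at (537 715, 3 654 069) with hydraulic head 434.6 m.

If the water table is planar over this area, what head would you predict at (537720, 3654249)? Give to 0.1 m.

With h = a·x + b·y + c and A as origin, the differences give:
  150·a + 60·b = -0.3
  295·a + 295·b = -3.7
Eliminate b (×295 and ×60, subtract): 26550·a = 133.50 → a = ∂h/∂x = +0.005028
Back-substitute: b = ∂h/∂y = -0.01757.
h(537720, 3654249) = 438.3 + (+0.005028)·(300) + (-0.01757)·(475) = 438.3 +1.508 -8.346 = 431.462 m.

431.5 m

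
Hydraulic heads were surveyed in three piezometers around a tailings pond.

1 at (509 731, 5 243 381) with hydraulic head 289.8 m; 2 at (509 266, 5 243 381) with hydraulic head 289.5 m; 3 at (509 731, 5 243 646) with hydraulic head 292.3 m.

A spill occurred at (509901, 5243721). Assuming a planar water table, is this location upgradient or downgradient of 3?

∂h/∂x = (289.5 − 289.8) / (509266 − 509731) = +0.0006452
∂h/∂y = (292.3 − 289.8) / (5243646 − 5243381) = +0.009434
Head at (509901, 5243721) = 289.8 + (+0.0006452)·(170) + (+0.009434)·(340) = 293.12 m.
That is higher than the 292.3 m at 3, so the point is upgradient.

upgradient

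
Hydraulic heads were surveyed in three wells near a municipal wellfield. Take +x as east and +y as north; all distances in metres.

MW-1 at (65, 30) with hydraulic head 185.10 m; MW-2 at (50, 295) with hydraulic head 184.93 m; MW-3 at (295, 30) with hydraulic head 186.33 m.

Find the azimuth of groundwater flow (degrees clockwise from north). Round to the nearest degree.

274°

Three-point gradient (reference MW-1): Δ to MW-2 = (-15, 265, -0.17), Δ to MW-3 = (230, 0, +1.23).
∂h/∂x = +0.005348, ∂h/∂y = -0.0003388 (det = -60950).
Flow direction (−∇h) has components (-0.005348 E, +0.0003388 N).
Azimuth = atan2(E, N) = atan2(-0.005348, +0.0003388) = 273.6° ≈ 274°.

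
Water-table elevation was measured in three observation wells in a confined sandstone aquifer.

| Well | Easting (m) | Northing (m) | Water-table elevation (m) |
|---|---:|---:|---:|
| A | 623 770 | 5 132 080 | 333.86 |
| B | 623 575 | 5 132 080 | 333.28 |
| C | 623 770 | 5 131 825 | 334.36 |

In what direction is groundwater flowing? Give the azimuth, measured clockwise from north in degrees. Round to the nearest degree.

303°

∂h/∂x = (333.28 − 333.86) / (623575 − 623770) = +0.002974
∂h/∂y = (334.36 − 333.86) / (5131825 − 5132080) = -0.001961
Flow direction (−∇h) has components (-0.002974 E, +0.001961 N).
Azimuth = atan2(E, N) = atan2(-0.002974, +0.001961) = 303.4° ≈ 303°.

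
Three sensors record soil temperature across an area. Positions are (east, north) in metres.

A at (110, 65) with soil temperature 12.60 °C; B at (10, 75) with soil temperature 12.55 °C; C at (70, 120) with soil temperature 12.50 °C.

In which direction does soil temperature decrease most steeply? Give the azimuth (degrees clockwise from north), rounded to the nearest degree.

Three-point gradient (reference A): Δ to B = (-100, 10, -0.05), Δ to C = (-40, 55, -0.10).
∂T/∂x = +0.0003431, ∂T/∂y = -0.001569 (det = -5100).
Steepest decrease is along −∇f: components (-0.0003431 E, +0.001569 N).
Azimuth = atan2(-0.0003431, +0.001569) = 347.7° ≈ 348°.

348°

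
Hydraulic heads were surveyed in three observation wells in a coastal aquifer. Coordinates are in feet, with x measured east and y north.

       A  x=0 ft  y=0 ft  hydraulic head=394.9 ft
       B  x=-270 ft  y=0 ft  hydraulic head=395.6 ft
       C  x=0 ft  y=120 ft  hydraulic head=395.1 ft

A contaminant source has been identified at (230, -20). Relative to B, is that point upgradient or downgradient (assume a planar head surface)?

downgradient

∂h/∂x = (395.6 − 394.9) / (-270 − 0) = -0.002593
∂h/∂y = (395.1 − 394.9) / (120 − 0) = +0.001667
Head at (230, -20) = 394.9 + (-0.002593)·(230) + (+0.001667)·(-20) = 394.27 ft.
That is lower than the 395.6 ft at B, so the point is downgradient.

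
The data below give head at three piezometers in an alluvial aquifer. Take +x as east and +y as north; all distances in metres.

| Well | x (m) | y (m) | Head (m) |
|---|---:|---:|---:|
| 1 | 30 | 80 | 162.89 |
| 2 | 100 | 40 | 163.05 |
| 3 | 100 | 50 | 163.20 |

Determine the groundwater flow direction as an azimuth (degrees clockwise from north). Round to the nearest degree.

Three-point gradient (reference 1): Δ to 2 = (70, -40, +0.16), Δ to 3 = (70, -30, +0.31).
∂h/∂x = +0.01086, ∂h/∂y = +0.01500 (det = 700).
Flow direction (−∇h) has components (-0.01086 E, -0.01500 N).
Azimuth = atan2(E, N) = atan2(-0.01086, -0.01500) = 215.9° ≈ 216°.

216°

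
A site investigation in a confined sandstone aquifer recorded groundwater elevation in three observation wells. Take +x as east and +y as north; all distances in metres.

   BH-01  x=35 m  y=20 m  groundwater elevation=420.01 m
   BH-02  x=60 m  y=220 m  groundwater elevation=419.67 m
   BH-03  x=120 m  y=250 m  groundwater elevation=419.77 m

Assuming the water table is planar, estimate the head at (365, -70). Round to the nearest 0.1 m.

421.1 m

Three-point gradient (reference BH-01): Δ to BH-02 = (25, 200, -0.34), Δ to BH-03 = (85, 230, -0.24).
∂h/∂x = +0.002684, ∂h/∂y = -0.002036 (det = -11250).
h(365, -70) = 420.01 + (+0.002684)·(330) + (-0.002036)·(-90) = 420.01 +0.886 +0.183 = 421.079 m.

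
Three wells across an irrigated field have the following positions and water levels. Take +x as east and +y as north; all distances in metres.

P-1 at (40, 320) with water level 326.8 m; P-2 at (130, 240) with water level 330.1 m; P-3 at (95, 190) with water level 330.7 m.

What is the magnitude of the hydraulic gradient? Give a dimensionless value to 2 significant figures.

Taking P-1 as reference: P-2−P-1 = (90, -80, +3.3); P-3−P-1 = (55, -130, +3.9).
Solve a·Δx + b·Δy = Δh: det = 90·(-130) − 55·(-80) = -7300.
∂h/∂x = [(+3.3)·(-130) − (+3.9)·(-80)] / -7300 = +0.01603
∂h/∂y = [90·(+3.9) − 55·(+3.3)] / -7300 = -0.02322
|∇h| = √(0.01603² + -0.02322²) = 0.02822

0.028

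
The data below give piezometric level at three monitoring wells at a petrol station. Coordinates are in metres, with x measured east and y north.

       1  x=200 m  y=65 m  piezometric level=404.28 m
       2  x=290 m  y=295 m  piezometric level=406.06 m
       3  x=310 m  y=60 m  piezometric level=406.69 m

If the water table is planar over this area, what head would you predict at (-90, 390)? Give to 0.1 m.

Taking 1 as reference: 2−1 = (90, 230, +1.78); 3−1 = (110, -5, +2.41).
Determinant of the coordinate differences = 90·(-5) − 110·230 = -25750.
∂h/∂x = [(+1.78)·(-5) − (+2.41)·230] / -25750 = +0.02187
∂h/∂y = [90·(+2.41) − 110·(+1.78)] / -25750 = -0.0008194
h(-90, 390) = 404.28 + (+0.02187)·(-290) + (-0.0008194)·(325) = 404.28 -6.343 -0.266 = 397.671 m.

397.7 m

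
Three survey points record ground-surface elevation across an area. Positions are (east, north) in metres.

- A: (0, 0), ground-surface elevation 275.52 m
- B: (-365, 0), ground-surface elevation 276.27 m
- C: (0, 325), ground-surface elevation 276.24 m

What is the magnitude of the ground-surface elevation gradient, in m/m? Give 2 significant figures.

∂z/∂x = (276.27 − 275.52) / (-365 − 0) = -0.002055
∂z/∂y = (276.24 − 275.52) / (325 − 0) = +0.002215
|∇f| = √(-0.002055² + 0.002215²) = 0.003021 m/m

0.0030 m/m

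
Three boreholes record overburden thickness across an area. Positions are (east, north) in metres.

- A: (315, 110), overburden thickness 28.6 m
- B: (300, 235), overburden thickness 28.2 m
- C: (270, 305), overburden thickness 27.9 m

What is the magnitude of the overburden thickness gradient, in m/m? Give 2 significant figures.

Three-point gradient (reference A): Δ to B = (-15, 125, -0.4), Δ to C = (-45, 195, -0.7).
∂d/∂x = +0.003519, ∂d/∂y = -0.002778 (det = 2700).
|∇f| = √(0.003519² + -0.002778²) = 0.004483 m/m

0.0045 m/m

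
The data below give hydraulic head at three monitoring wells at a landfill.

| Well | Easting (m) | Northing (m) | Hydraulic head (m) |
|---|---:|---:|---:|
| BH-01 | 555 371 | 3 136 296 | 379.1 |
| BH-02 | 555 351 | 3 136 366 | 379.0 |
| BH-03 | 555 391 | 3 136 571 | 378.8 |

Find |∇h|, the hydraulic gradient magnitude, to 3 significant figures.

0.00149

Taking BH-01 as reference: BH-02−BH-01 = (-20, 70, -0.1); BH-03−BH-01 = (20, 275, -0.3).
Determinant of the coordinate differences = (-20)·275 − 20·70 = -6900.
∂h/∂x = [(-0.1)·275 − (-0.3)·70] / -6900 = +0.0009420
∂h/∂y = [(-20)·(-0.3) − 20·(-0.1)] / -6900 = -0.001159
|∇h| = √(0.0009420² + -0.001159²) = 0.001494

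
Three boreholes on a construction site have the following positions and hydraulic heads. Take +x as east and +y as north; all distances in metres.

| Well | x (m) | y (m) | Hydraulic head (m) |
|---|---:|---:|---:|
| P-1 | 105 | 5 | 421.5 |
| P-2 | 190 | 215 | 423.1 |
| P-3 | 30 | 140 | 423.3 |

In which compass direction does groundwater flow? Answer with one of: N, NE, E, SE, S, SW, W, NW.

Differences from P-1: to P-2 (Δx, Δy, Δh) = (85, 210, +1.6); to P-3 = (-75, 135, +1.8).
Solve a·Δx + b·Δy = Δh: det = 85·135 − (-75)·210 = 27225.
∂h/∂x = [(+1.6)·135 − (+1.8)·210] / 27225 = -0.005950
∂h/∂y = [85·(+1.8) − (-75)·(+1.6)] / 27225 = +0.01003
Flow = −∇h = (+0.005950 east, -0.01003 north), which points southeast.

SE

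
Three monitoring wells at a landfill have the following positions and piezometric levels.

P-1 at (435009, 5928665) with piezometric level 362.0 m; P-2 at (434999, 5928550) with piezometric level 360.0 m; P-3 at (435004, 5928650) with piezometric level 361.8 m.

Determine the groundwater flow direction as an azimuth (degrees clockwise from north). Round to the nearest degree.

Taking P-1 as reference: P-2−P-1 = (-10, -115, -2.0); P-3−P-1 = (-5, -15, -0.2).
Solve a·Δx + b·Δy = Δh: det = (-10)·(-15) − (-5)·(-115) = -425.
∂h/∂x = [(-2.0)·(-15) − (-0.2)·(-115)] / -425 = -0.01647
∂h/∂y = [(-10)·(-0.2) − (-5)·(-2.0)] / -425 = +0.01882
Flow direction (−∇h) has components (+0.01647 E, -0.01882 N).
Azimuth = atan2(E, N) = atan2(+0.01647, -0.01882) = 138.8° ≈ 139°.

139°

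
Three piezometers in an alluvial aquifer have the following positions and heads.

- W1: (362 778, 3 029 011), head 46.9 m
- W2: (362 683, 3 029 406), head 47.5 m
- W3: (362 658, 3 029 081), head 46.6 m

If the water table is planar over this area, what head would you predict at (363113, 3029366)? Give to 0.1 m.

49.1 m

Differences from W1: to W2 (Δx, Δy, Δh) = (-95, 395, +0.6); to W3 = (-120, 70, -0.3).
Solve a·Δx + b·Δy = Δh: det = (-95)·70 − (-120)·395 = 40750.
∂h/∂x = [(+0.6)·70 − (-0.3)·395] / 40750 = +0.003939
∂h/∂y = [(-95)·(-0.3) − (-120)·(+0.6)] / 40750 = +0.002466
h(363113, 3029366) = 46.9 + (+0.003939)·(335) + (+0.002466)·(355) = 46.9 +1.319 +0.876 = 49.095 m.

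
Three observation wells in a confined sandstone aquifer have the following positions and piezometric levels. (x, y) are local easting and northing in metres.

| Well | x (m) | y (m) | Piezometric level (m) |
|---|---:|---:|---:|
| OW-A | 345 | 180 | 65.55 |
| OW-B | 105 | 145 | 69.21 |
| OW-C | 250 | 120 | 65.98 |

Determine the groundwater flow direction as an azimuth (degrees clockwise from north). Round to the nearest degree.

140°

Differences from OW-A: to OW-B (Δx, Δy, Δh) = (-240, -35, +3.66); to OW-C = (-95, -60, +0.43).
Determinant of the coordinate differences = (-240)·(-60) − (-95)·(-35) = 11075.
∂h/∂x = [(+3.66)·(-60) − (+0.43)·(-35)] / 11075 = -0.01847
∂h/∂y = [(-240)·(+0.43) − (-95)·(+3.66)] / 11075 = +0.02208
Flow direction (−∇h) has components (+0.01847 E, -0.02208 N).
Azimuth = atan2(E, N) = atan2(+0.01847, -0.02208) = 140.1° ≈ 140°.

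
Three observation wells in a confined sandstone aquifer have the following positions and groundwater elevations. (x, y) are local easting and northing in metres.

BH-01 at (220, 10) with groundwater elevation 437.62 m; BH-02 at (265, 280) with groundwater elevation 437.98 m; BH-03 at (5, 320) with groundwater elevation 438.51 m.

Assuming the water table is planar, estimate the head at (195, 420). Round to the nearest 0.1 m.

With h = a·x + b·y + c and BH-01 as origin, the differences give:
  45·a + 270·b = +0.36
  (-215)·a + 310·b = +0.89
Eliminate b (×310 and ×270, subtract): 72000·a = -128.700 → a = ∂h/∂x = -0.001787
Back-substitute: b = ∂h/∂y = +0.001631.
h(195, 420) = 437.62 + (-0.001787)·(-25) + (+0.001631)·(410) = 437.62 +0.045 +0.669 = 438.333 m.

438.3 m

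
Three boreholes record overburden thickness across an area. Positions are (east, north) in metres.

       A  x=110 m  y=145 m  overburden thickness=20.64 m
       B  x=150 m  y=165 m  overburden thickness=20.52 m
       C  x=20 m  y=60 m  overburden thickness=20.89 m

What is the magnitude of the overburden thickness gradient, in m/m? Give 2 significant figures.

0.0033 m/m

Three-point gradient (reference A): Δ to B = (40, 20, -0.12), Δ to C = (-90, -85, +0.25).
∂d/∂x = -0.003250, ∂d/∂y = +0.0005000 (det = -1600).
|∇f| = √(-0.003250² + 0.0005000²) = 0.003288 m/m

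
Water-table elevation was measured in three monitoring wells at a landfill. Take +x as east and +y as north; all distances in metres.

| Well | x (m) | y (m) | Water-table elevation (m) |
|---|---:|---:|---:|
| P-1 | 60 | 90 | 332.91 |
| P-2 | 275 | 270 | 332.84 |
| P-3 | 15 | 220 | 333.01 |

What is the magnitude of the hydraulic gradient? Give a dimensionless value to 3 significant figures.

With h = a·x + b·y + c and P-1 as origin, the differences give:
  215·a + 180·b = -0.07
  (-45)·a + 130·b = +0.10
Eliminate b (×130 and ×180, subtract): 36050·a = -27.100 → a = ∂h/∂x = -0.0007517
Back-substitute: b = ∂h/∂y = +0.0005090.
|∇h| = √(-0.0007517² + 0.0005090²) = 0.0009078

0.000908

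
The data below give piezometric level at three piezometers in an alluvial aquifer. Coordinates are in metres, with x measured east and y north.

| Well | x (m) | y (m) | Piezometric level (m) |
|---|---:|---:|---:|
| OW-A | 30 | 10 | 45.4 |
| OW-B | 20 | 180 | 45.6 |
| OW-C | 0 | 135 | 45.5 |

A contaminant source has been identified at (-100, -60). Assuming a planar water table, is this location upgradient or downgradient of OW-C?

downgradient

Taking OW-A as reference: OW-B−OW-A = (-10, 170, +0.2); OW-C−OW-A = (-30, 125, +0.1).
Solve a·Δx + b·Δy = Δh: det = (-10)·125 − (-30)·170 = 3850.
∂h/∂x = [(+0.2)·125 − (+0.1)·170] / 3850 = +0.002078
∂h/∂y = [(-10)·(+0.1) − (-30)·(+0.2)] / 3850 = +0.001299
Head at (-100, -60) = 45.4 + (+0.002078)·(-130) + (+0.001299)·(-70) = 45.04 m.
That is lower than the 45.5 m at OW-C, so the point is downgradient.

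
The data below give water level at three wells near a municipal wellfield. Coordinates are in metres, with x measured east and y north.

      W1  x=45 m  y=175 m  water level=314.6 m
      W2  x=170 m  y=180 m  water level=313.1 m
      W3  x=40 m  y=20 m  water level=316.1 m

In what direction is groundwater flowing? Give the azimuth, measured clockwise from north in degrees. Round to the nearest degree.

With h = a·x + b·y + c and W1 as origin, the differences give:
  125·a + 5·b = -1.5
  (-5)·a + (-155)·b = +1.5
Eliminate b (×(-155) and ×5, subtract): -19350·a = 225.00 → a = ∂h/∂x = -0.01163
Back-substitute: b = ∂h/∂y = -0.009302.
Flow direction (−∇h) has components (+0.01163 E, +0.009302 N).
Azimuth = atan2(E, N) = atan2(+0.01163, +0.009302) = 51.3° ≈ 051°.

051°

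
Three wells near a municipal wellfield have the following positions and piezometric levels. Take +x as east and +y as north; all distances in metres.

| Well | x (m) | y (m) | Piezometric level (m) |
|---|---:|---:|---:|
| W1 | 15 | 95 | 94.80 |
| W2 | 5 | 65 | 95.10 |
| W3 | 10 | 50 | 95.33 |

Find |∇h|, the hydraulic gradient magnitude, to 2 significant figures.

0.015

Three-point gradient (reference W1): Δ to W2 = (-10, -30, +0.30), Δ to W3 = (-5, -45, +0.53).
∂h/∂x = +0.008000, ∂h/∂y = -0.01267 (det = 300).
|∇h| = √(0.008000² + -0.01267²) = 0.01498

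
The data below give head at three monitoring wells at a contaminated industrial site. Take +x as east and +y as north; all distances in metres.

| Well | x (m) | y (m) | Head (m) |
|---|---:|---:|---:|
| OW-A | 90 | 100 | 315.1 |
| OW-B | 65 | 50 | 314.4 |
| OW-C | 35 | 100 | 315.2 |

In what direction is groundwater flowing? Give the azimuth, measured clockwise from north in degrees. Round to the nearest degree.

Differences from OW-A: to OW-B (Δx, Δy, Δh) = (-25, -50, -0.7); to OW-C = (-55, 0, +0.1).
Determinant of the coordinate differences = (-25)·0 − (-55)·(-50) = -2750.
∂h/∂x = [(-0.7)·0 − (+0.1)·(-50)] / -2750 = -0.001818
∂h/∂y = [(-25)·(+0.1) − (-55)·(-0.7)] / -2750 = +0.01491
Flow direction (−∇h) has components (+0.001818 E, -0.01491 N).
Azimuth = atan2(E, N) = atan2(+0.001818, -0.01491) = 173.0° ≈ 173°.

173°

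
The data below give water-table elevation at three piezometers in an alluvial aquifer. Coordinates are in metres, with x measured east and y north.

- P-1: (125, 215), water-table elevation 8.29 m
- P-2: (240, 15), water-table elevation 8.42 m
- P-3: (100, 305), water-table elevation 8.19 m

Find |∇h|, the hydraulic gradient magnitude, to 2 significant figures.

0.0022

Differences from P-1: to P-2 (Δx, Δy, Δh) = (115, -200, +0.13); to P-3 = (-25, 90, -0.10).
Determinant of the coordinate differences = 115·90 − (-25)·(-200) = 5350.
∂h/∂x = [(+0.13)·90 − (-0.10)·(-200)] / 5350 = -0.001551
∂h/∂y = [115·(-0.10) − (-25)·(+0.13)] / 5350 = -0.001542
|∇h| = √(-0.001551² + -0.001542²) = 0.002187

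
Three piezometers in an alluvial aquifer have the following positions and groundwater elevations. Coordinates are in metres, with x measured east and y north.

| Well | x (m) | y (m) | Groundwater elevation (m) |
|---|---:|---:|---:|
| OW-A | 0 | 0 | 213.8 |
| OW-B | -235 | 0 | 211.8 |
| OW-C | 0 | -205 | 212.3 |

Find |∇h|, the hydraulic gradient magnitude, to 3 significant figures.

∂h/∂x = (211.8 − 213.8) / (-235 − 0) = +0.008511
∂h/∂y = (212.3 − 213.8) / (-205 − 0) = +0.007317
|∇h| = √(0.008511² + 0.007317²) = 0.01122

0.0112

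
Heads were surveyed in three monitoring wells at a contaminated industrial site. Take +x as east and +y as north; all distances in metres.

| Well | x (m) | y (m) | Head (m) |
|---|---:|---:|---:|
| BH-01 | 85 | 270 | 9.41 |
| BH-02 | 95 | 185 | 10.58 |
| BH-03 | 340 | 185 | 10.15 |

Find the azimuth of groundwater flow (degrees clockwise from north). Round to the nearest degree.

007°

With h = a·x + b·y + c and BH-01 as origin, the differences give:
  10·a + (-85)·b = +1.17
  255·a + (-85)·b = +0.74
Eliminate b (×(-85) and ×(-85), subtract): 20825·a = -36.550 → a = ∂h/∂x = -0.001755
Back-substitute: b = ∂h/∂y = -0.01397.
Flow direction (−∇h) has components (+0.001755 E, +0.01397 N).
Azimuth = atan2(E, N) = atan2(+0.001755, +0.01397) = 7.2° ≈ 007°.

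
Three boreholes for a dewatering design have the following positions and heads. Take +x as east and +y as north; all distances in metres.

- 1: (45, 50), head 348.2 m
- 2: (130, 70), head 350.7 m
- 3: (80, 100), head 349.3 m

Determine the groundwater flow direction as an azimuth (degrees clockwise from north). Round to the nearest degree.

267°

With h = a·x + b·y + c and 1 as origin, the differences give:
  85·a + 20·b = +2.5
  35·a + 50·b = +1.1
Eliminate b (×50 and ×20, subtract): 3550·a = 103.00 → a = ∂h/∂x = +0.02901
Back-substitute: b = ∂h/∂y = +0.001690.
Flow direction (−∇h) has components (-0.02901 E, -0.001690 N).
Azimuth = atan2(E, N) = atan2(-0.02901, -0.001690) = 266.7° ≈ 267°.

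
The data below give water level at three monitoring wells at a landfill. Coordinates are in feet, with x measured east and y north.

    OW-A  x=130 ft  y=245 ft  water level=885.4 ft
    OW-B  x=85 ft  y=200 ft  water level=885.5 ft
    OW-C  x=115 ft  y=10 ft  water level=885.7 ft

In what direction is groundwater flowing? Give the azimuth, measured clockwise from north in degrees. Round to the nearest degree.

040°

Differences from OW-A: to OW-B (Δx, Δy, Δh) = (-45, -45, +0.1); to OW-C = (-15, -235, +0.3).
Determinant of the coordinate differences = (-45)·(-235) − (-15)·(-45) = 9900.
∂h/∂x = [(+0.1)·(-235) − (+0.3)·(-45)] / 9900 = -0.001010
∂h/∂y = [(-45)·(+0.3) − (-15)·(+0.1)] / 9900 = -0.001212
Flow direction (−∇h) has components (+0.001010 E, +0.001212 N).
Azimuth = atan2(E, N) = atan2(+0.001010, +0.001212) = 39.8° ≈ 040°.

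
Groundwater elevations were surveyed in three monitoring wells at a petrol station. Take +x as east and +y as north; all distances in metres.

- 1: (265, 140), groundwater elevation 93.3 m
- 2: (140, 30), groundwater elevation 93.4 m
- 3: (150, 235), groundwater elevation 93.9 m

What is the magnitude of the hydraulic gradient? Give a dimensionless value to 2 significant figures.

0.0040

Three-point gradient (reference 1): Δ to 2 = (-125, -110, +0.1), Δ to 3 = (-115, 95, +0.6).
∂h/∂x = -0.003078, ∂h/∂y = +0.002589 (det = -24525).
|∇h| = √(-0.003078² + 0.002589²) = 0.004022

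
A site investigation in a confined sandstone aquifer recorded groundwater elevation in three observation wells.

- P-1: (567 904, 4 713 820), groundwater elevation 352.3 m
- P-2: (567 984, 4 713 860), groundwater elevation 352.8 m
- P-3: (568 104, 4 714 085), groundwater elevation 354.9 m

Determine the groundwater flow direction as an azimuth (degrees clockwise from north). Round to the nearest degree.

With h = a·x + b·y + c and P-1 as origin, the differences give:
  80·a + 40·b = +0.5
  200·a + 265·b = +2.6
Eliminate b (×265 and ×40, subtract): 13200·a = 28.50 → a = ∂h/∂x = +0.002159
Back-substitute: b = ∂h/∂y = +0.008182.
Flow direction (−∇h) has components (-0.002159 E, -0.008182 N).
Azimuth = atan2(E, N) = atan2(-0.002159, -0.008182) = 194.8° ≈ 195°.

195°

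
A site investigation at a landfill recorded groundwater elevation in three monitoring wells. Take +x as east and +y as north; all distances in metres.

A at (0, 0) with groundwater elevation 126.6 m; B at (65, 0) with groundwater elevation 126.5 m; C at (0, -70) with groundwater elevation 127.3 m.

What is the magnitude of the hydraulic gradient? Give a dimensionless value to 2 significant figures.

∂h/∂x = (126.5 − 126.6) / (65 − 0) = -0.001538
∂h/∂y = (127.3 − 126.6) / (-70 − 0) = -0.01000
|∇h| = √(-0.001538² + -0.01000²) = 0.01012

0.010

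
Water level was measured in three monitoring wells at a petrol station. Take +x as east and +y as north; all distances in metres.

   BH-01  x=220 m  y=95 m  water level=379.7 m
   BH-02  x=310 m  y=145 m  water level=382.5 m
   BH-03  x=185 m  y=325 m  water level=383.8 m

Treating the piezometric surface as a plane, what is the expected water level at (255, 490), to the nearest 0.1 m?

388.6 m

Differences from BH-01: to BH-02 (Δx, Δy, Δh) = (90, 50, +2.8); to BH-03 = (-35, 230, +4.1).
Determinant of the coordinate differences = 90·230 − (-35)·50 = 22450.
∂h/∂x = [(+2.8)·230 − (+4.1)·50] / 22450 = +0.01955
∂h/∂y = [90·(+4.1) − (-35)·(+2.8)] / 22450 = +0.02080
h(255, 490) = 379.7 + (+0.01955)·(35) + (+0.02080)·(395) = 379.7 +0.684 +8.217 = 388.601 m.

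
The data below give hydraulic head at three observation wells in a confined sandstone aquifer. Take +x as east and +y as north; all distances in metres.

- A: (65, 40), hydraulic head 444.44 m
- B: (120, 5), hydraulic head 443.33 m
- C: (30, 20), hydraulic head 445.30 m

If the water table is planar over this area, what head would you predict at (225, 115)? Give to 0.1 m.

With h = a·x + b·y + c and A as origin, the differences give:
  55·a + (-35)·b = -1.11
  (-35)·a + (-20)·b = +0.86
Eliminate b (×(-20) and ×(-35), subtract): -2325·a = 52.300 → a = ∂h/∂x = -0.02249
Back-substitute: b = ∂h/∂y = -0.003634.
h(225, 115) = 444.44 + (-0.02249)·(160) + (-0.003634)·(75) = 444.44 -3.599 -0.273 = 440.568 m.

440.6 m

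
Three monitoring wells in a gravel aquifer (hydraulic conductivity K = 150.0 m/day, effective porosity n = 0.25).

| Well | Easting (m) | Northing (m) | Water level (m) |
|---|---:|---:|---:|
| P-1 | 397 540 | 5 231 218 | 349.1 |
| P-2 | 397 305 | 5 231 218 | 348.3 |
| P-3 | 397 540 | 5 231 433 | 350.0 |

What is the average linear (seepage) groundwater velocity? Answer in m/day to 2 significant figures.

∂h/∂x = (348.3 − 349.1) / (397305 − 397540) = +0.003404
∂h/∂y = (350.0 − 349.1) / (5231433 − 5231218) = +0.004186
|∇h| = √(0.003404² + 0.004186²) = 0.005395
Seepage velocity v = K·i/n = 150.0 × 0.005395 / 0.25 = 3.237 m/day.

3.2 m/day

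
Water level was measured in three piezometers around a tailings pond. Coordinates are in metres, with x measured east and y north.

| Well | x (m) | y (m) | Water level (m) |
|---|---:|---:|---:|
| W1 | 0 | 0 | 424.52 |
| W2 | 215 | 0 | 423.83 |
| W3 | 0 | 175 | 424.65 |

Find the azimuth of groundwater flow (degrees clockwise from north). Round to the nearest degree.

103°

∂h/∂x = (423.83 − 424.52) / (215 − 0) = -0.003209
∂h/∂y = (424.65 − 424.52) / (175 − 0) = +0.0007429
Flow direction (−∇h) has components (+0.003209 E, -0.0007429 N).
Azimuth = atan2(E, N) = atan2(+0.003209, -0.0007429) = 103.0° ≈ 103°.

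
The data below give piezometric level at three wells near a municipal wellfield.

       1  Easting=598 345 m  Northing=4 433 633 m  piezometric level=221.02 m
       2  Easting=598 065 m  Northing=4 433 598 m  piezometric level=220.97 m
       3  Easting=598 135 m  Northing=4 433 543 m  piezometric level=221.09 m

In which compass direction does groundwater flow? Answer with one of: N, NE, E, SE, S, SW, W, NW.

N

With h = a·x + b·y + c and 1 as origin, the differences give:
  (-280)·a + (-35)·b = -0.05
  (-210)·a + (-90)·b = +0.07
Eliminate b (×(-90) and ×(-35), subtract): 17850·a = 6.950 → a = ∂h/∂x = +0.0003894
Back-substitute: b = ∂h/∂y = -0.001686.
Flow = −∇h = (-0.0003894 east, +0.001686 north), which points north.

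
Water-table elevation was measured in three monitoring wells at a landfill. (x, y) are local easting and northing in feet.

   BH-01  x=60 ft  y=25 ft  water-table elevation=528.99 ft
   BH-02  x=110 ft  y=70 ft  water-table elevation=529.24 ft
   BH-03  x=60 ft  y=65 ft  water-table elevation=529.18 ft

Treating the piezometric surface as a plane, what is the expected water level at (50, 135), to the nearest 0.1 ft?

With h = a·x + b·y + c and BH-01 as origin, the differences give:
  50·a + 45·b = +0.25
  0·a + 40·b = +0.19
Eliminate b (×40 and ×45, subtract): 2000·a = 1.450 → a = ∂h/∂x = +0.0007250
Back-substitute: b = ∂h/∂y = +0.004750.
h(50, 135) = 528.99 + (+0.0007250)·(-10) + (+0.004750)·(110) = 528.99 -0.007 +0.522 = 529.505 ft.

529.5 ft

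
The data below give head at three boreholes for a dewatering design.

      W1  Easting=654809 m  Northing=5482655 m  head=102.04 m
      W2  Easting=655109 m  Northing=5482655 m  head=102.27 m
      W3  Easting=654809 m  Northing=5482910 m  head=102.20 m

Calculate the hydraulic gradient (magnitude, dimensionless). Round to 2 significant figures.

0.00099

∂h/∂x = (102.27 − 102.04) / (655109 − 654809) = +0.0007667
∂h/∂y = (102.20 − 102.04) / (5482910 − 5482655) = +0.0006275
|∇h| = √(0.0007667² + 0.0006275²) = 0.0009907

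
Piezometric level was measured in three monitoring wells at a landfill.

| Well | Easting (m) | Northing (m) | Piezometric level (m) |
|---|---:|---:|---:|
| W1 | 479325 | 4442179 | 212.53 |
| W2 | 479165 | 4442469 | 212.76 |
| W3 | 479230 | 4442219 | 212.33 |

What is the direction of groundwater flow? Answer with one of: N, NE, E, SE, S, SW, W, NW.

Taking W1 as reference: W2−W1 = (-160, 290, +0.23); W3−W1 = (-95, 40, -0.20).
Solve a·Δx + b·Δy = Δh: det = (-160)·40 − (-95)·290 = 21150.
∂h/∂x = [(+0.23)·40 − (-0.20)·290] / 21150 = +0.003177
∂h/∂y = [(-160)·(-0.20) − (-95)·(+0.23)] / 21150 = +0.002546
Flow = −∇h = (-0.003177 east, -0.002546 north), which points southwest.

SW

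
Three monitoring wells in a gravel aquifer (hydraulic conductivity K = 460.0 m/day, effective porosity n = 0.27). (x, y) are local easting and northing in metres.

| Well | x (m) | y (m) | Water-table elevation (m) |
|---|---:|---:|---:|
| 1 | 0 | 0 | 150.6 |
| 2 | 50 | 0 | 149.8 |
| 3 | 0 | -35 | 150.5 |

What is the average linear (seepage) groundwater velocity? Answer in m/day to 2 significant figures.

28 m/day

∂h/∂x = (149.8 − 150.6) / (50 − 0) = -0.01600
∂h/∂y = (150.5 − 150.6) / (-35 − 0) = +0.002857
|∇h| = √(-0.01600² + 0.002857²) = 0.01625
Seepage velocity v = K·i/n = 460.0 × 0.01625 / 0.27 = 27.69 m/day.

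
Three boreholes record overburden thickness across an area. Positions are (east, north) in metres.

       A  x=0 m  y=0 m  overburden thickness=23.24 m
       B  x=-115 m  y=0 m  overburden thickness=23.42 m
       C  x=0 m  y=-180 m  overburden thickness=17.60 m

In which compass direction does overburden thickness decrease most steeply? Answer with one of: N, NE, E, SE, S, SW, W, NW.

∂d/∂x = (23.42 − 23.24) / (-115 − 0) = -0.001565
∂d/∂y = (17.60 − 23.24) / (-180 − 0) = +0.03133
Steepest decrease is along −∇f = (+0.001565 E, -0.03133 N) → south.

S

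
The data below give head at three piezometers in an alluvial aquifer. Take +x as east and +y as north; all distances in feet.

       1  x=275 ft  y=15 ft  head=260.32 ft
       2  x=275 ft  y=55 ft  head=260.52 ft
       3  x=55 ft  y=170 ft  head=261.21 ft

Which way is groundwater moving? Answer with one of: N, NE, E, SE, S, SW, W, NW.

S

Three-point gradient (reference 1): Δ to 2 = (0, 40, +0.20), Δ to 3 = (-220, 155, +0.89).
∂h/∂x = -0.0005227, ∂h/∂y = +0.005000 (det = 8800).
Flow = −∇h = (+0.0005227 east, -0.005000 north), which points south.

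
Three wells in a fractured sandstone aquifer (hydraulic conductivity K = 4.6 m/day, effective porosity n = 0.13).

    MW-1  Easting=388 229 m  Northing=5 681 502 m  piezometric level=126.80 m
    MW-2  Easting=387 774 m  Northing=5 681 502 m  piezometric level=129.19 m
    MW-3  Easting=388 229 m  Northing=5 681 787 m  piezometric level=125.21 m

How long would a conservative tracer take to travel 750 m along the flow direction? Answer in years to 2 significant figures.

∂h/∂x = (129.19 − 126.80) / (387774 − 388229) = -0.005253
∂h/∂y = (125.21 − 126.80) / (5681787 − 5681502) = -0.005579
|∇h| = √(-0.005253² + -0.005579²) = 0.007663
Seepage velocity v = K·i/n = 4.6 × 0.007663 / 0.13 = 0.2712 m/day.
t = 750 / 0.2712 = 2765 days = 7.57 years.

7.6 years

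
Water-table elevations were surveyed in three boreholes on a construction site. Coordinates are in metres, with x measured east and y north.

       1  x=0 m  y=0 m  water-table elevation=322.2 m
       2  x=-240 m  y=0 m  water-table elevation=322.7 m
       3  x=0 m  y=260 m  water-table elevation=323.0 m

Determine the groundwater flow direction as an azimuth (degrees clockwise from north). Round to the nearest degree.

146°

∂h/∂x = (322.7 − 322.2) / (-240 − 0) = -0.002083
∂h/∂y = (323.0 − 322.2) / (260 − 0) = +0.003077
Flow direction (−∇h) has components (+0.002083 E, -0.003077 N).
Azimuth = atan2(E, N) = atan2(+0.002083, -0.003077) = 145.9° ≈ 146°.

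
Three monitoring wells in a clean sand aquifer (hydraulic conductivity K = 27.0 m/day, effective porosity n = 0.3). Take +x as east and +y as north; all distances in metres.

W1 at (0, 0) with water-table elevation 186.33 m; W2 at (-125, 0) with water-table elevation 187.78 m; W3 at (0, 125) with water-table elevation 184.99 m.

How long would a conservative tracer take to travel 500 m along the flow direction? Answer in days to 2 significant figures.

350 days

∂h/∂x = (187.78 − 186.33) / (-125 − 0) = -0.01160
∂h/∂y = (184.99 − 186.33) / (125 − 0) = -0.01072
|∇h| = √(-0.01160² + -0.01072²) = 0.01579
Seepage velocity v = K·i/n = 27.0 × 0.01579 / 0.3 = 1.421 m/day.
t = 500 / 1.421 = 351.9 days.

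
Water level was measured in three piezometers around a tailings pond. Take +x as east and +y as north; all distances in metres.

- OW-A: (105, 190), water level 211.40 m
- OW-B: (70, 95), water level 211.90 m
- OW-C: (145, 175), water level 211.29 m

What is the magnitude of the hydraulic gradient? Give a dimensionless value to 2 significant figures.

0.0056

With h = a·x + b·y + c and OW-A as origin, the differences give:
  (-35)·a + (-95)·b = +0.50
  40·a + (-15)·b = -0.11
Eliminate b (×(-15) and ×(-95), subtract): 4325·a = -17.950 → a = ∂h/∂x = -0.004150
Back-substitute: b = ∂h/∂y = -0.003734.
|∇h| = √(-0.004150² + -0.003734²) = 0.005583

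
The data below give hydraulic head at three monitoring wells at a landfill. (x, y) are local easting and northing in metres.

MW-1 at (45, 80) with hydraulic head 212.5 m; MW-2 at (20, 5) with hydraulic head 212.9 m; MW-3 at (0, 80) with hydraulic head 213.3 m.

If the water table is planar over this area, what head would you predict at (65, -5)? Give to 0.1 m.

212.1 m

Three-point gradient (reference MW-1): Δ to MW-2 = (-25, -75, +0.4), Δ to MW-3 = (-45, 0, +0.8).
∂h/∂x = -0.01778, ∂h/∂y = +0.0005926 (det = -3375).
h(65, -5) = 212.5 + (-0.01778)·(20) + (+0.0005926)·(-85) = 212.5 -0.356 -0.050 = 212.094 m.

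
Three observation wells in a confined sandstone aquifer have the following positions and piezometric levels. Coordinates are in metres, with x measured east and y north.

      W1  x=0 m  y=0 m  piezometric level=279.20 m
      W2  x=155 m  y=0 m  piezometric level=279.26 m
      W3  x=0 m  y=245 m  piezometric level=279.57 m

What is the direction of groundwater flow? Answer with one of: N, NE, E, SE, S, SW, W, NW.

S

∂h/∂x = (279.26 − 279.20) / (155 − 0) = +0.0003871
∂h/∂y = (279.57 − 279.20) / (245 − 0) = +0.001510
Flow = −∇h = (-0.0003871 east, -0.001510 north), which points south.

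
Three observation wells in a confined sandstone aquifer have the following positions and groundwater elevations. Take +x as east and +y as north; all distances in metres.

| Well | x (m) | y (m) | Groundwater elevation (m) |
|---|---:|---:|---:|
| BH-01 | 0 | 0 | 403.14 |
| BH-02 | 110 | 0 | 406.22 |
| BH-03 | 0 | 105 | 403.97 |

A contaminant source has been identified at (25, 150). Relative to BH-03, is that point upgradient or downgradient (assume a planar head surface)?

upgradient

∂h/∂x = (406.22 − 403.14) / (110 − 0) = +0.02800
∂h/∂y = (403.97 − 403.14) / (105 − 0) = +0.007905
Head at (25, 150) = 403.14 + (+0.02800)·(25) + (+0.007905)·(150) = 405.03 m.
That is higher than the 403.97 m at BH-03, so the point is upgradient.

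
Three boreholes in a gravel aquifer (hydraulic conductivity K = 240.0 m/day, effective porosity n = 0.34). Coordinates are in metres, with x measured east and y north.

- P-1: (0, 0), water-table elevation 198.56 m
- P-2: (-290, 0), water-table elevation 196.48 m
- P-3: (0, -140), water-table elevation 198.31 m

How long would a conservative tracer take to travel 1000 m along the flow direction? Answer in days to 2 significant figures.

190 days

∂h/∂x = (196.48 − 198.56) / (-290 − 0) = +0.007172
∂h/∂y = (198.31 − 198.56) / (-140 − 0) = +0.001786
|∇h| = √(0.007172² + 0.001786²) = 0.007391
Seepage velocity v = K·i/n = 240.0 × 0.007391 / 0.34 = 5.217 m/day.
t = 1000 / 5.217 = 191.7 days.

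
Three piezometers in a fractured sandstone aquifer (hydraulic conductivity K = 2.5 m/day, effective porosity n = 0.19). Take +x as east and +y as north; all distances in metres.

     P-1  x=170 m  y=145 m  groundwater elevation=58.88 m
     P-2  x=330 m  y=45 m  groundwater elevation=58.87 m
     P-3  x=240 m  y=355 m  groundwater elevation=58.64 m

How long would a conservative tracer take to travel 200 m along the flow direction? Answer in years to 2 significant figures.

Taking P-1 as reference: P-2−P-1 = (160, -100, -0.01); P-3−P-1 = (70, 210, -0.24).
Solve a·Δx + b·Δy = Δh: det = 160·210 − 70·(-100) = 40600.
∂h/∂x = [(-0.01)·210 − (-0.24)·(-100)] / 40600 = -0.0006429
∂h/∂y = [160·(-0.24) − 70·(-0.01)] / 40600 = -0.0009286
|∇h| = √(-0.0006429² + -0.0009286²) = 0.001129
Seepage velocity v = K·i/n = 2.5 × 0.001129 / 0.19 = 0.01486 m/day.
t = 200 / 0.01486 = 1.346e+04 days = 36.9 years.

37 years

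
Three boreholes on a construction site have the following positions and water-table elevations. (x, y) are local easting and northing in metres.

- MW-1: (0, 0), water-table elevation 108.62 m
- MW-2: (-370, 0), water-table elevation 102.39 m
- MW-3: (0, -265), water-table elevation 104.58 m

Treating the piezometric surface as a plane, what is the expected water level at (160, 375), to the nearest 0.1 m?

117.0 m

∂h/∂x = (102.39 − 108.62) / (-370 − 0) = +0.01684
∂h/∂y = (104.58 − 108.62) / (-265 − 0) = +0.01525
h(160, 375) = 108.62 + (+0.01684)·(160) + (+0.01525)·(375) = 108.62 +2.694 +5.717 = 117.031 m.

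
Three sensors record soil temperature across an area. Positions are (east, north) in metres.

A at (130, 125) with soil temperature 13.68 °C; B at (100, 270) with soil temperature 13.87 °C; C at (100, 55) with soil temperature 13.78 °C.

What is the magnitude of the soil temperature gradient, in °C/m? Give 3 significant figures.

0.00433 °C/m

With T = a·x + b·y + c and A as origin, the differences give:
  (-30)·a + 145·b = +0.19
  (-30)·a + (-70)·b = +0.10
Eliminate b (×(-70) and ×145, subtract): 6450·a = -27.800 → a = ∂T/∂x = -0.004310
Back-substitute: b = ∂T/∂y = +0.0004186.
|∇f| = √(-0.004310² + 0.0004186²) = 0.00433 °C/m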